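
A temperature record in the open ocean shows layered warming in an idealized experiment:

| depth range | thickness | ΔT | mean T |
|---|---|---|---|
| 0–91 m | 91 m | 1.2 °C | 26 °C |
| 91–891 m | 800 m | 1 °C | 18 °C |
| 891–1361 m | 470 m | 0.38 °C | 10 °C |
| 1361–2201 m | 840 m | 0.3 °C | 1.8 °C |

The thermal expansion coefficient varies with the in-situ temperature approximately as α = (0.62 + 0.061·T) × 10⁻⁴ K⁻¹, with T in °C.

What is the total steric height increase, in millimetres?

about 202 mm

Layer 1: α = (0.62 + 0.061×26)×10⁻⁴ = 2.206×10⁻⁴ K⁻¹
Layer 2: α = (0.62 + 0.061×18)×10⁻⁴ = 1.718×10⁻⁴ K⁻¹
Layer 3: α = (0.62 + 0.061×10)×10⁻⁴ = 1.23×10⁻⁴ K⁻¹
Layer 4: α = (0.62 + 0.061×1.8)×10⁻⁴ = 0.7298×10⁻⁴ K⁻¹
1.2 × 91 × 2.206×10⁻⁴ = 0.02408952 m
91–891 m: 1 × 1.718×10⁻⁴ × 800 = 0.13744 m
Layer 3: 0.38 × 470 × 1.23×10⁻⁴ = 0.0219678 m
1361–2201 m: 0.7298×10⁻⁴ × 0.3 × 840 = 0.01839096 m
Δh = 0.02408952 + 0.13744 + 0.0219678 + 0.01839096 = 0.20188828 m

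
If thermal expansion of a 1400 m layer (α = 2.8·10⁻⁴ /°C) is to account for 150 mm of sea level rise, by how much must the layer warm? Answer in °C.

ΔT = Δh/(αH) = 0.15 / (2.8×10⁻⁴ × 1400) ≈ 0.3827 °C

0.383 °C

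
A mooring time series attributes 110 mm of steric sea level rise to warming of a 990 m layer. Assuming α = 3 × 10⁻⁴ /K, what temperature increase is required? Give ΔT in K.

0.370 K

ΔT = Δh/(αH) = 0.11 / (3×10⁻⁴ × 990) ≈ 0.3704 K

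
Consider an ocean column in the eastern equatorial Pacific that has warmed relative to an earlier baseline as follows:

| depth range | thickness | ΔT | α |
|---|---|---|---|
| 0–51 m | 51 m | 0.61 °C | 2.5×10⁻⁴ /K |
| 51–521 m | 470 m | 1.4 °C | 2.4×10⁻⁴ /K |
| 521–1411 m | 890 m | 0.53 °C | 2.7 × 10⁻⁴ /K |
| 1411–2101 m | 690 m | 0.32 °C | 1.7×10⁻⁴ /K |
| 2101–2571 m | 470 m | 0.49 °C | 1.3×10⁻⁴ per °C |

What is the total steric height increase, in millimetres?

Layer 1: 0.61 × 2.5×10⁻⁴ × 51 = 0.0077775 m
51–521 m: 1.4 × 470 × 2.4×10⁻⁴ = 0.15792 m
890 × 2.7×10⁻⁴ × 0.53 = 0.127359 m
1411–2101 m: 690 × 0.32 × 1.7×10⁻⁴ = 0.037536 m
Layer 5: 470 × 1.3×10⁻⁴ × 0.49 = 0.029939 m
Δh = 0.0077775 + 0.15792 + 0.127359 + 0.037536 + 0.029939 = 0.3605315 m

Δh = 360 mm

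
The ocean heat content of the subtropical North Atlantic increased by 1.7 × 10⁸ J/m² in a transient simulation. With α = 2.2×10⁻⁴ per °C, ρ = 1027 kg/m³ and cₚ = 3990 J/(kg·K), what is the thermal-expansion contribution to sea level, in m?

0.0091 m

Δh = αQ/(ρcₚ) = 2.2×10⁻⁴ × 1.7×10⁸ / (1027 × 3990) ≈ 0.009127 m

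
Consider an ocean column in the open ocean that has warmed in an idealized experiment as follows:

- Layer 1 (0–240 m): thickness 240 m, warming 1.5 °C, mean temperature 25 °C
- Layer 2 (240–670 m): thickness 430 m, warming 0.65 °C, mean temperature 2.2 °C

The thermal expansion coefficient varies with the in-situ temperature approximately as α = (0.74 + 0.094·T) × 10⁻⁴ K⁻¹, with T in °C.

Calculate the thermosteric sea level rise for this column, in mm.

Layer 1: α = (0.74 + 0.094×25)×10⁻⁴ = 3.09×10⁻⁴ K⁻¹
Layer 2: α = (0.74 + 0.094×2.2)×10⁻⁴ = 0.9468×10⁻⁴ K⁻¹
1.5 × 3.09×10⁻⁴ × 240 = 0.11124 m
430 × 0.9468×10⁻⁴ × 0.65 = 0.02646306 m
Δh = 0.11124 + 0.02646306 = 0.13770306 m ≈ 138 mm

about 138 mm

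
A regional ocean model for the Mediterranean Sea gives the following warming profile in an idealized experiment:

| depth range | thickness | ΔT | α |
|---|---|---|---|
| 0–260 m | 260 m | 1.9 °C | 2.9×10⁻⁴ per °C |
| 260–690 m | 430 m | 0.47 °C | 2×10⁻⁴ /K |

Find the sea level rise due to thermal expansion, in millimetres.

Δh ≈ 180 mm

Layer 1: 2.9×10⁻⁴ × 1.9 × 260 = 0.14326 m
260–690 m: 430 × 2×10⁻⁴ × 0.47 = 0.04042 m
Δh = 0.14326 + 0.04042 = 0.18368 m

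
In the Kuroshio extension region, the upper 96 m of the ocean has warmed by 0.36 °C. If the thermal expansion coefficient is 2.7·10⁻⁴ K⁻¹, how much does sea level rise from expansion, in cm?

Δh = αΔT·H = 2.7×10⁻⁴ × 0.36 × 96 = 0.0093312 m

0.933 cm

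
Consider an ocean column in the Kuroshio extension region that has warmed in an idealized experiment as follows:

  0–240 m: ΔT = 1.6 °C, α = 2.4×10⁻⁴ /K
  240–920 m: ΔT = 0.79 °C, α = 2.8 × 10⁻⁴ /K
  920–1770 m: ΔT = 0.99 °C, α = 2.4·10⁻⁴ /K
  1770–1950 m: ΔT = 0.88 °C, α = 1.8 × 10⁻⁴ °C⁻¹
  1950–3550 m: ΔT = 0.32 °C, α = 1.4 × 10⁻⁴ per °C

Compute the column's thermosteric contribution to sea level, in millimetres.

545 mm of thermosteric rise

Layer 1: 240 × 1.6 × 2.4×10⁻⁴ = 0.09216 m
240–920 m: 680 × 0.79 × 2.8×10⁻⁴ = 0.150416 m
Layer 3: 850 × 2.4×10⁻⁴ × 0.99 = 0.20196 m
1770–1950 m: 0.88 × 1.8×10⁻⁴ × 180 = 0.028512 m
1950–3550 m: 1600 × 0.32 × 1.4×10⁻⁴ = 0.07168 m
Δh = 0.09216 + 0.150416 + 0.20196 + 0.028512 + 0.07168 = 0.544728 m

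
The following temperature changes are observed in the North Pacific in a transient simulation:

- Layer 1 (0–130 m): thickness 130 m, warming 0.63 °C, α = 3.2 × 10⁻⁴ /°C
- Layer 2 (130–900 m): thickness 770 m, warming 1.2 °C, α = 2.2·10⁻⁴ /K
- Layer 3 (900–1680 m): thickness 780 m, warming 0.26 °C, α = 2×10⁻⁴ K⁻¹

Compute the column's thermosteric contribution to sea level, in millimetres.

0–130 m: 130 × 0.63 × 3.2×10⁻⁴ = 0.026208 m
Layer 2: 2.2×10⁻⁴ × 1.2 × 770 = 0.20328 m
900–1680 m: 780 × 0.26 × 2×10⁻⁴ = 0.04056 m
Δh = 0.026208 + 0.20328 + 0.04056 = 0.270048 m

Δh ≈ 270 mm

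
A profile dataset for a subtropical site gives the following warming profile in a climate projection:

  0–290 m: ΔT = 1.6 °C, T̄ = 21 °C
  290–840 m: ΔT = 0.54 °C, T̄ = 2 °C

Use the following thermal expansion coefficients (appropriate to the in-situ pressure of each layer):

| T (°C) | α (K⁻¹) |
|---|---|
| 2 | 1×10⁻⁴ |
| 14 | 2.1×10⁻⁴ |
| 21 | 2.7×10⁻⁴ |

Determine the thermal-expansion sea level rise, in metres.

about 0.155 m

Layer 1 at 21 °C → α = 2.7×10⁻⁴ K⁻¹
Layer 2 at 2 °C → α = 1×10⁻⁴ K⁻¹
Layer 1: 290 × 2.7×10⁻⁴ × 1.6 = 0.12528 m
290–840 m: 1×10⁻⁴ × 550 × 0.54 = 0.02970 m
Δh = 0.12528 + 0.02970 = 0.15498 m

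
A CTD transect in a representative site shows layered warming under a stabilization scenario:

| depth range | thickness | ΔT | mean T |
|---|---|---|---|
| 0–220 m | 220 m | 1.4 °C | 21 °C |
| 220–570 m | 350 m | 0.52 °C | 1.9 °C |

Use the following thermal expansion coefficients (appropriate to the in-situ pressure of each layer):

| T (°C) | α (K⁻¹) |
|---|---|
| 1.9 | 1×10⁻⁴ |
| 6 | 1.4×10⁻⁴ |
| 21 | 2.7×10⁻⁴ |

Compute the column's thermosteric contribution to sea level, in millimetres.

Δh = 100 mm

Layer 1 at 21 °C → α = 2.7×10⁻⁴ K⁻¹
Layer 2 at 1.9 °C → α = 1×10⁻⁴ K⁻¹
0–220 m: 1.4 × 2.7×10⁻⁴ × 220 = 0.08316 m
350 × 0.52 × 1×10⁻⁴ = 0.01820 m
Δh = 0.08316 + 0.01820 = 0.10136 m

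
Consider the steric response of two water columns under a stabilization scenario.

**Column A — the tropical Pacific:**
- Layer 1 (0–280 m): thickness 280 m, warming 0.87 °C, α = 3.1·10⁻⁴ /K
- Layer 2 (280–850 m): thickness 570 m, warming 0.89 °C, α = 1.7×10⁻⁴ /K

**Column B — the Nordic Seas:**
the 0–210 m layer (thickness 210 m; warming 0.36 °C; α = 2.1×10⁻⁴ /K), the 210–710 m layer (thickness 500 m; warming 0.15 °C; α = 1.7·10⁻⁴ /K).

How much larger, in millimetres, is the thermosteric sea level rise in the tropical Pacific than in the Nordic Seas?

A Layer 1: 280 × 3.1×10⁻⁴ × 0.87 = 0.075516 m
A Layer 2: 570 × 0.89 × 1.7×10⁻⁴ = 0.086241 m
A total: 0.161757 m
B 2.1×10⁻⁴ × 0.36 × 210 = 0.015876 m
B Layer 2: 0.15 × 1.7×10⁻⁴ × 500 = 0.01275 m
B total: 0.028626 m
Difference: 0.161757 − 0.028626 = 0.133131 m

133 mm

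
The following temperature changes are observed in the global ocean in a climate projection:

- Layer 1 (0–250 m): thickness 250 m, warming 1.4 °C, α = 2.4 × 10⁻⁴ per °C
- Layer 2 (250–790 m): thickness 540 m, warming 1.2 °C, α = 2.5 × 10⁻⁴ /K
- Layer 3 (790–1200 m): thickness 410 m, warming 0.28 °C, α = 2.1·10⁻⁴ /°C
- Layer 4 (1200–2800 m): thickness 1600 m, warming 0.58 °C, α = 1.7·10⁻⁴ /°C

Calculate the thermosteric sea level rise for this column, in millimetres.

Δh = 428 mm

Layer 1: 250 × 2.4×10⁻⁴ × 1.4 = 0.08400 m
250–790 m: 540 × 1.2 × 2.5×10⁻⁴ = 0.16200 m
410 × 0.28 × 2.1×10⁻⁴ = 0.024108 m
1200–2800 m: 1600 × 1.7×10⁻⁴ × 0.58 = 0.15776 m
Δh = 0.08400 + 0.16200 + 0.024108 + 0.15776 = 0.427868 m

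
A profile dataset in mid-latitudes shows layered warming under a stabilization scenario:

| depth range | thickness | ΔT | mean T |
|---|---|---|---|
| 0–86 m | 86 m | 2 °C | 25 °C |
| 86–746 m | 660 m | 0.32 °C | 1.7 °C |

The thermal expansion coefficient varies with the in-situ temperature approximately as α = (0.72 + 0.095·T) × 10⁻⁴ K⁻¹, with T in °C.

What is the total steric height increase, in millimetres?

72 mm of thermosteric rise

Layer 1: α = (0.72 + 0.095×25)×10⁻⁴ = 3.095×10⁻⁴ K⁻¹
Layer 2: α = (0.72 + 0.095×1.7)×10⁻⁴ = 0.8815×10⁻⁴ K⁻¹
0–86 m: 2 × 86 × 3.095×10⁻⁴ = 0.053234 m
Layer 2: 0.8815×10⁻⁴ × 660 × 0.32 = 0.01861728 m
Δh = 0.053234 + 0.01861728 = 0.07185128 m ≈ 72 mm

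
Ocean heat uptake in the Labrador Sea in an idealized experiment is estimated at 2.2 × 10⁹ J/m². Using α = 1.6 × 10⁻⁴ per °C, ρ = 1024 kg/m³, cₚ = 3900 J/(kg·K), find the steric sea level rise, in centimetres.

Δh = αQ/(ρcₚ) = 1.6×10⁻⁴ × 2.2×10⁹ / (1024 × 3900) ≈ 0.088141 m

8.81 cm of thermosteric rise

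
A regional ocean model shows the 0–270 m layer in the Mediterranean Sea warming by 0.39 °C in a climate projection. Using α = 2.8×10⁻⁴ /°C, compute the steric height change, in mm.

Δh = 29 mm

Δh = αΔT·H = 2.8×10⁻⁴ × 0.39 × 270 = 0.029484 m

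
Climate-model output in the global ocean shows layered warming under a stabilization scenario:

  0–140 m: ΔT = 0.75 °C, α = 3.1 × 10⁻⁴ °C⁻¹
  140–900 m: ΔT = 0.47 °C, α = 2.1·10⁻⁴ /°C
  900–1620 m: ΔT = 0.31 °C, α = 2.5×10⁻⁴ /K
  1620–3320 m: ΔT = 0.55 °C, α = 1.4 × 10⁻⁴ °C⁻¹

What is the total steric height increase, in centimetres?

0–140 m: 3.1×10⁻⁴ × 0.75 × 140 = 0.03255 m
140–900 m: 2.1×10⁻⁴ × 0.47 × 760 = 0.075012 m
0.31 × 2.5×10⁻⁴ × 720 = 0.05580 m
Layer 4: 0.55 × 1700 × 1.4×10⁻⁴ = 0.13090 m
Δh = 0.03255 + 0.075012 + 0.05580 + 0.13090 = 0.294262 m

29.4 cm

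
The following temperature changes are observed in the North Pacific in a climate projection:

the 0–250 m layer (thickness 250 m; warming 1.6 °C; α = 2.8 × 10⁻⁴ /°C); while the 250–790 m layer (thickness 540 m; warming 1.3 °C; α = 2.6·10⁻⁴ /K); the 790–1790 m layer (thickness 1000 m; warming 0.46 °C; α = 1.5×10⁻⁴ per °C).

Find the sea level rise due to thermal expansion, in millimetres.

0–250 m: 2.8×10⁻⁴ × 1.6 × 250 = 0.11200 m
250–790 m: 1.3 × 540 × 2.6×10⁻⁴ = 0.18252 m
Layer 3: 0.46 × 1.5×10⁻⁴ × 1000 = 0.06900 m
Δh = 0.11200 + 0.18252 + 0.06900 = 0.36352 m

Δh = 364 mm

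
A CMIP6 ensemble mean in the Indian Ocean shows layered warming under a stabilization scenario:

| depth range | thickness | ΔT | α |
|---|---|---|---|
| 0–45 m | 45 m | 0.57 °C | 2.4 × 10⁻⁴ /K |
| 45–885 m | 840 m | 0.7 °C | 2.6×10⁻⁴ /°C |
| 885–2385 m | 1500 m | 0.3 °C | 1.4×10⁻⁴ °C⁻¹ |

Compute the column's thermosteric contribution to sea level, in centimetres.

0–45 m: 0.57 × 2.4×10⁻⁴ × 45 = 0.006156 m
0.7 × 2.6×10⁻⁴ × 840 = 0.15288 m
885–2385 m: 1500 × 1.4×10⁻⁴ × 0.3 = 0.06300 m
Δh = 0.006156 + 0.15288 + 0.06300 = 0.222036 m

about 22.2 cm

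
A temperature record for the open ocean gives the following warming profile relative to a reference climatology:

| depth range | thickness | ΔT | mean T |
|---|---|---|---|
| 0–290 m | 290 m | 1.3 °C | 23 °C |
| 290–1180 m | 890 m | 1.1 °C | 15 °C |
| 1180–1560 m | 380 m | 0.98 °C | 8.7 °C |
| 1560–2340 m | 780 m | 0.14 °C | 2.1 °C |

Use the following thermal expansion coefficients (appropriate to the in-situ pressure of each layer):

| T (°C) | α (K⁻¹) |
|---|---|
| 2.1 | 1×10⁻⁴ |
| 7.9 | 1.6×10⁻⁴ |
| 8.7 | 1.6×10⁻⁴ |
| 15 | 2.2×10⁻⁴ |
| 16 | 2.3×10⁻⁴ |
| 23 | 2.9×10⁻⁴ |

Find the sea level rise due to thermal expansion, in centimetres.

39.5 cm

Layer 1 at 23 °C → α = 2.9×10⁻⁴ K⁻¹
Layer 2 at 15 °C → α = 2.2×10⁻⁴ K⁻¹
Layer 3 at 8.7 °C → α = 1.6×10⁻⁴ K⁻¹
Layer 4 at 2.1 °C → α = 1×10⁻⁴ K⁻¹
1.3 × 290 × 2.9×10⁻⁴ = 0.10933 m
1.1 × 2.2×10⁻⁴ × 890 = 0.21538 m
380 × 1.6×10⁻⁴ × 0.98 = 0.059584 m
Layer 4: 780 × 1×10⁻⁴ × 0.14 = 0.01092 m
Δh = 0.10933 + 0.21538 + 0.059584 + 0.01092 = 0.395214 m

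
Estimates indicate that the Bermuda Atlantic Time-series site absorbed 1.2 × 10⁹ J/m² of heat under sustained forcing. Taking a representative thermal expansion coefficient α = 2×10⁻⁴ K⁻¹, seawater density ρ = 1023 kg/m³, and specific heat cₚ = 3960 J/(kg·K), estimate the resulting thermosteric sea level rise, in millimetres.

Δh = αQ/(ρcₚ) = 2×10⁻⁴ × 1.2×10⁹ / (1023 × 3960) ≈ 0.059243 m

59.2 mm of thermosteric rise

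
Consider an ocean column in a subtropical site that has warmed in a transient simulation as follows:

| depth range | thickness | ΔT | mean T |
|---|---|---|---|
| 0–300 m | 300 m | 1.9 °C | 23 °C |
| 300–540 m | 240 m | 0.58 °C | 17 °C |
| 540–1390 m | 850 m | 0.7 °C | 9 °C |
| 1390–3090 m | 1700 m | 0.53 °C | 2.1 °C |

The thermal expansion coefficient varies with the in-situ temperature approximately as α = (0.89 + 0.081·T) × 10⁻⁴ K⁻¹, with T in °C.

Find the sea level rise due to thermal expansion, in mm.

Layer 1: α = (0.89 + 0.081×23)×10⁻⁴ = 2.753×10⁻⁴ K⁻¹
Layer 2: α = (0.89 + 0.081×17)×10⁻⁴ = 2.267×10⁻⁴ K⁻¹
Layer 3: α = (0.89 + 0.081×9)×10⁻⁴ = 1.619×10⁻⁴ K⁻¹
Layer 4: α = (0.89 + 0.081×2.1)×10⁻⁴ = 1.0601×10⁻⁴ K⁻¹
0–300 m: 1.9 × 2.753×10⁻⁴ × 300 = 0.156921 m
300–540 m: 2.267×10⁻⁴ × 0.58 × 240 = 0.03155664 m
Layer 3: 0.7 × 850 × 1.619×10⁻⁴ = 0.0963305 m
Layer 4: 1.0601×10⁻⁴ × 1700 × 0.53 = 0.09551501 m
Δh = 0.156921 + 0.03155664 + 0.0963305 + 0.09551501 = 0.38032315 m

about 380 mm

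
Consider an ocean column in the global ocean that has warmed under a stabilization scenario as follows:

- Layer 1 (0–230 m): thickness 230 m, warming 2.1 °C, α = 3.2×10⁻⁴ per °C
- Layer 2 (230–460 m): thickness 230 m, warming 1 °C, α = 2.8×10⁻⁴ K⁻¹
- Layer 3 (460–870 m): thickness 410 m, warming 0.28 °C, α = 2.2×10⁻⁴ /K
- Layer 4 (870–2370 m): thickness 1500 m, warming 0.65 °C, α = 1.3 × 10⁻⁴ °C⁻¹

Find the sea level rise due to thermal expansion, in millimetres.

371 mm

Layer 1: 230 × 2.1 × 3.2×10⁻⁴ = 0.15456 m
230–460 m: 2.8×10⁻⁴ × 1 × 230 = 0.06440 m
2.2×10⁻⁴ × 410 × 0.28 = 0.025256 m
1500 × 0.65 × 1.3×10⁻⁴ = 0.12675 m
Δh = 0.15456 + 0.06440 + 0.025256 + 0.12675 = 0.370966 m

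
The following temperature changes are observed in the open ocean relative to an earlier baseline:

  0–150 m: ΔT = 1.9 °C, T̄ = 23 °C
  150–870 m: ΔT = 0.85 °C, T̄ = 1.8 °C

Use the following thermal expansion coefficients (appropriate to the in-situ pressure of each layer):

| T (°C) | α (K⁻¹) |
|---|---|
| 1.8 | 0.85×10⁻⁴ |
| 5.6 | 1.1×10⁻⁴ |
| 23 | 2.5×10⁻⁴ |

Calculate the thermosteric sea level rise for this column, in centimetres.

12.3 cm

Layer 1 at 23 °C → α = 2.5×10⁻⁴ K⁻¹
Layer 2 at 1.8 °C → α = 0.85×10⁻⁴ K⁻¹
0–150 m: 150 × 2.5×10⁻⁴ × 1.9 = 0.07125 m
0.85 × 0.85×10⁻⁴ × 720 = 0.05202 m
Δh = 0.07125 + 0.05202 = 0.12327 m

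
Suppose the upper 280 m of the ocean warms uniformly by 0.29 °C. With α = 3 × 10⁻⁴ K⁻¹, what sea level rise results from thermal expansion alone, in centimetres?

Δh = αΔT·H = 3×10⁻⁴ × 0.29 × 280 = 0.02436 m

Δh ≈ 2.4 cm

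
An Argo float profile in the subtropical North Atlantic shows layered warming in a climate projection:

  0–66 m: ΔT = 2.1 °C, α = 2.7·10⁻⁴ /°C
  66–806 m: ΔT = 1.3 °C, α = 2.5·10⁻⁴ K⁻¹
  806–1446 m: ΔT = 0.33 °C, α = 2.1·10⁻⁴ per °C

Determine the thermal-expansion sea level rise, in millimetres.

about 322 mm

Layer 1: 2.7×10⁻⁴ × 66 × 2.1 = 0.037422 m
Layer 2: 2.5×10⁻⁴ × 740 × 1.3 = 0.24050 m
806–1446 m: 2.1×10⁻⁴ × 0.33 × 640 = 0.044352 m
Δh = 0.037422 + 0.24050 + 0.044352 = 0.322274 m ≈ 322 mm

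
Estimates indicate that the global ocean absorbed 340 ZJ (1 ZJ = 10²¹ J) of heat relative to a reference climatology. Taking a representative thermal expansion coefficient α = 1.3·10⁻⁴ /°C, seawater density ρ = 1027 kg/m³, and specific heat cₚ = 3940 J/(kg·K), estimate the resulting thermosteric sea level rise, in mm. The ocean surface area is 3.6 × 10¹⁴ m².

Per unit area: Q = 340×10²¹ / (3.6×10¹⁴) ≈ 9.444×10⁸ J/m²
Δh = αQ/(ρcₚ) = 1.3×10⁻⁴ × 9.444×10⁸ / (1027 × 3940) ≈ 0.030341 m

Δh ≈ 30.3 mm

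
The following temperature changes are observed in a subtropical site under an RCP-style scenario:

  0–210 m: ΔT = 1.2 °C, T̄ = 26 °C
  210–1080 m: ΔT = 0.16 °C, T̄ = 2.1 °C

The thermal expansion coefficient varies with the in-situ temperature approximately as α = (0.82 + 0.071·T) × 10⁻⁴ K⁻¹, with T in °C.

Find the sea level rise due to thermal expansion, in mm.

Δh ≈ 80.7 mm

Layer 1: α = (0.82 + 0.071×26)×10⁻⁴ = 2.666×10⁻⁴ K⁻¹
Layer 2: α = (0.82 + 0.071×2.1)×10⁻⁴ = 0.9691×10⁻⁴ K⁻¹
210 × 1.2 × 2.666×10⁻⁴ = 0.0671832 m
Layer 2: 0.9691×10⁻⁴ × 870 × 0.16 = 0.013489872 m
Δh = 0.0671832 + 0.013489872 = 0.080673072 m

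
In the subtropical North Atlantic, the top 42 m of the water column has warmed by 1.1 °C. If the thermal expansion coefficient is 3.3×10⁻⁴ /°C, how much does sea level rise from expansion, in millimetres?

15.2 mm

Δh = αΔT·H = 3.3×10⁻⁴ × 1.1 × 42 = 0.015246 m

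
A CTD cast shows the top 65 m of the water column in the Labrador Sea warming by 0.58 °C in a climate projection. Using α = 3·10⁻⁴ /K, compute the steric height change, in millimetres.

Δh = αΔT·H = 3×10⁻⁴ × 0.58 × 65 = 0.01131 m

about 11.3 mm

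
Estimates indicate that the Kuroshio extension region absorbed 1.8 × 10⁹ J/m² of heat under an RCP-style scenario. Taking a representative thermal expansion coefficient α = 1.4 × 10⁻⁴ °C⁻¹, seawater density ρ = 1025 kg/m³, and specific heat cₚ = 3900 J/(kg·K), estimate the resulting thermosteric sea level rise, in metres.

0.063 m

Δh = αQ/(ρcₚ) = 1.4×10⁻⁴ × 1.8×10⁹ / (1025 × 3900) ≈ 0.063039 m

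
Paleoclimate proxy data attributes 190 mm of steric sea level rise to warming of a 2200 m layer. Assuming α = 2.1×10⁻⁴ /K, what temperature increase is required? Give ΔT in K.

about 0.411 K

ΔT = Δh/(αH) = 0.19 / (2.1×10⁻⁴ × 2200) ≈ 0.4113 K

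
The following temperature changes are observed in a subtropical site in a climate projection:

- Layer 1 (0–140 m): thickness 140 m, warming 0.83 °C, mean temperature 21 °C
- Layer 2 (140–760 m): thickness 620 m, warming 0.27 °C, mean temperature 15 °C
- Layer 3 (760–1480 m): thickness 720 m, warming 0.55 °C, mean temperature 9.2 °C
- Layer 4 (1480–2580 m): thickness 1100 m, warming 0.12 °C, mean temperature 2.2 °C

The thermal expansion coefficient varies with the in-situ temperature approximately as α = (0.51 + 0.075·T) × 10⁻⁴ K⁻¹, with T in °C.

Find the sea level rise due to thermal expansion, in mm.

Δh ≈ 110 mm

Layer 1: α = (0.51 + 0.075×21)×10⁻⁴ = 2.085×10⁻⁴ K⁻¹
Layer 2: α = (0.51 + 0.075×15)×10⁻⁴ = 1.635×10⁻⁴ K⁻¹
Layer 3: α = (0.51 + 0.075×9.2)×10⁻⁴ = 1.2×10⁻⁴ K⁻¹
Layer 4: α = (0.51 + 0.075×2.2)×10⁻⁴ = 0.675×10⁻⁴ K⁻¹
Layer 1: 0.83 × 140 × 2.085×10⁻⁴ = 0.0242277 m
Layer 2: 0.27 × 1.635×10⁻⁴ × 620 = 0.0273699 m
1.2×10⁻⁴ × 720 × 0.55 = 0.04752 m
0.12 × 0.675×10⁻⁴ × 1100 = 0.00891 m
Δh = 0.0242277 + 0.0273699 + 0.04752 + 0.00891 = 0.1080276 m ≈ 110 mm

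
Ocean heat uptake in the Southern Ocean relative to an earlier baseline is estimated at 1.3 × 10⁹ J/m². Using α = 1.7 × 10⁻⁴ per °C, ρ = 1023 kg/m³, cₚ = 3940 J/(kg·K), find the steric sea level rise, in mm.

Δh = 54.8 mm

Δh = αQ/(ρcₚ) = 1.7×10⁻⁴ × 1.3×10⁹ / (1023 × 3940) ≈ 0.05483 m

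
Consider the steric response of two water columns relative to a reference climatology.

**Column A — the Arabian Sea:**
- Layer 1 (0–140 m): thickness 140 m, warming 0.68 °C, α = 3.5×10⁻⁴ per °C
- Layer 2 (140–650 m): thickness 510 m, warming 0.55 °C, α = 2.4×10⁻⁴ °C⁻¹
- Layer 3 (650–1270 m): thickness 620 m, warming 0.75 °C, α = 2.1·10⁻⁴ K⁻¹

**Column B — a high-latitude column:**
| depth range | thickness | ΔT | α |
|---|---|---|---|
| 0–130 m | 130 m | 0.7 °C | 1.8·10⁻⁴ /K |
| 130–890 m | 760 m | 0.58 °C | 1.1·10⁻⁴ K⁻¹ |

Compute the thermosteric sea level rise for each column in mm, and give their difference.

A 0–140 m: 0.68 × 140 × 3.5×10⁻⁴ = 0.03332 m
A Layer 2: 510 × 2.4×10⁻⁴ × 0.55 = 0.06732 m
A 650–1270 m: 620 × 0.75 × 2.1×10⁻⁴ = 0.09765 m
A total: 0.19829 m
B Layer 1: 0.7 × 1.8×10⁻⁴ × 130 = 0.01638 m
B 760 × 0.58 × 1.1×10⁻⁴ = 0.048488 m
B total: 0.064868 m
Difference: 0.19829 − 0.064868 = 0.133422 m

A: 200 mm; B: 65 mm; difference 130 mm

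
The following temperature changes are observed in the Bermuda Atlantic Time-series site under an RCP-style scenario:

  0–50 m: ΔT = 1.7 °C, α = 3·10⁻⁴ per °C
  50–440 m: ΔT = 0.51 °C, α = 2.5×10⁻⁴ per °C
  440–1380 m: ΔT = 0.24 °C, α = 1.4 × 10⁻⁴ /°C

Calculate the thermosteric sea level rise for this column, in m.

0–50 m: 50 × 3×10⁻⁴ × 1.7 = 0.02550 m
Layer 2: 390 × 0.51 × 2.5×10⁻⁴ = 0.049725 m
Layer 3: 0.24 × 940 × 1.4×10⁻⁴ = 0.031584 m
Δh = 0.02550 + 0.049725 + 0.031584 = 0.106809 m

0.107 m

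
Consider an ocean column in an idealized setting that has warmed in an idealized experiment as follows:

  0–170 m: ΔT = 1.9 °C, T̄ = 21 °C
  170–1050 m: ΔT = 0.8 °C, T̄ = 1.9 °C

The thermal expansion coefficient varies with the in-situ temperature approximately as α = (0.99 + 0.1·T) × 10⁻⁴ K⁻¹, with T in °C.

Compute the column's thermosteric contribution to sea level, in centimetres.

Layer 1: α = (0.99 + 0.1×21)×10⁻⁴ = 3.09×10⁻⁴ K⁻¹
Layer 2: α = (0.99 + 0.1×1.9)×10⁻⁴ = 1.18×10⁻⁴ K⁻¹
Layer 1: 1.9 × 3.09×10⁻⁴ × 170 = 0.099807 m
Layer 2: 1.18×10⁻⁴ × 880 × 0.8 = 0.083072 m
Δh = 0.099807 + 0.083072 = 0.182879 m

18.3 cm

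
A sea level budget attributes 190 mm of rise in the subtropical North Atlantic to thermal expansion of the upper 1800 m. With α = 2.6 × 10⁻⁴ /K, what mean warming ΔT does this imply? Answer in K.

ΔT = Δh/(αH) = 0.19 / (2.6×10⁻⁴ × 1800) ≈ 0.4060 K

about 0.41 K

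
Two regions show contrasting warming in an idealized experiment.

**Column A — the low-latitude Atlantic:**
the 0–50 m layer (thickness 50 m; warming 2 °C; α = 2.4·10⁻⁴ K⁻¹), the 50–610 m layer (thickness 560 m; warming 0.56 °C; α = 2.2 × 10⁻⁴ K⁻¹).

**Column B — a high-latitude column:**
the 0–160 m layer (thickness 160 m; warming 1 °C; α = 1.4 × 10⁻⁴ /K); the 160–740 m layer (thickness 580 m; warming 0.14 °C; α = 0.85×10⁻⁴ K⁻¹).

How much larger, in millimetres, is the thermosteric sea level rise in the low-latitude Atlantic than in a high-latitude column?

A Layer 1: 50 × 2.4×10⁻⁴ × 2 = 0.02400 m
A Layer 2: 2.2×10⁻⁴ × 560 × 0.56 = 0.068992 m
A total: 0.092992 m
B Layer 1: 160 × 1 × 1.4×10⁻⁴ = 0.02240 m
B Layer 2: 0.85×10⁻⁴ × 0.14 × 580 = 0.006902 m
B total: 0.029302 m
Difference: 0.092992 − 0.029302 = 0.06369 m

Δh_A − Δh_B ≈ 64 mm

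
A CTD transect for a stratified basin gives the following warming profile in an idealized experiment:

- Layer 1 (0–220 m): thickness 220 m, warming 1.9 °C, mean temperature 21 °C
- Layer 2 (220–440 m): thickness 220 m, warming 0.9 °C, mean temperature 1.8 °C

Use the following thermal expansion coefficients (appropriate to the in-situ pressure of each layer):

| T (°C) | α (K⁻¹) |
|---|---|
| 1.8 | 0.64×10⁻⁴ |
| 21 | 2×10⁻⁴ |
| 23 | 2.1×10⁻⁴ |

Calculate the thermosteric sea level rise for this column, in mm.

about 96 mm

Layer 1 at 21 °C → α = 2×10⁻⁴ K⁻¹
Layer 2 at 1.8 °C → α = 0.64×10⁻⁴ K⁻¹
Layer 1: 1.9 × 2×10⁻⁴ × 220 = 0.08360 m
Layer 2: 0.9 × 220 × 0.64×10⁻⁴ = 0.012672 m
Δh = 0.08360 + 0.012672 = 0.096272 m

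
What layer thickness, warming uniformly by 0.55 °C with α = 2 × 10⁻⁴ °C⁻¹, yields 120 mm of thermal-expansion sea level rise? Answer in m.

H ≈ 1100 m

H = Δh/(αΔT) = 0.12 / (2×10⁻⁴ × 0.55) ≈ 1091 m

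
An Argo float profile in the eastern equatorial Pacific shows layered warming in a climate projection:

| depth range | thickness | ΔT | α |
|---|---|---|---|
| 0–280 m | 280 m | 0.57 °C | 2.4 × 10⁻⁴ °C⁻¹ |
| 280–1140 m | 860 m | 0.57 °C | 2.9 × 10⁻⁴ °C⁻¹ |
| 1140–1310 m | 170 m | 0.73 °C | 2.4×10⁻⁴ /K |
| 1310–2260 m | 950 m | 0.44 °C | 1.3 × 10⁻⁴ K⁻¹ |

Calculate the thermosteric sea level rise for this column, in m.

0–280 m: 280 × 2.4×10⁻⁴ × 0.57 = 0.038304 m
860 × 2.9×10⁻⁴ × 0.57 = 0.142158 m
0.73 × 170 × 2.4×10⁻⁴ = 0.029784 m
0.44 × 1.3×10⁻⁴ × 950 = 0.05434 m
Δh = 0.038304 + 0.142158 + 0.029784 + 0.05434 = 0.264586 m

0.265 m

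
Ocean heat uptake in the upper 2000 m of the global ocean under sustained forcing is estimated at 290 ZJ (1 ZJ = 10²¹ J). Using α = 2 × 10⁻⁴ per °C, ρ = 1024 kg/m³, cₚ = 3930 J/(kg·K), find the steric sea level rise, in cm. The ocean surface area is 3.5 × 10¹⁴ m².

Per unit area: Q = 290×10²¹ / (3.5×10¹⁴) ≈ 8.286×10⁸ J/m²
Δh = αQ/(ρcₚ) = 2×10⁻⁴ × 8.286×10⁸ / (1024 × 3930) ≈ 0.04118 m

4.12 cm of thermosteric rise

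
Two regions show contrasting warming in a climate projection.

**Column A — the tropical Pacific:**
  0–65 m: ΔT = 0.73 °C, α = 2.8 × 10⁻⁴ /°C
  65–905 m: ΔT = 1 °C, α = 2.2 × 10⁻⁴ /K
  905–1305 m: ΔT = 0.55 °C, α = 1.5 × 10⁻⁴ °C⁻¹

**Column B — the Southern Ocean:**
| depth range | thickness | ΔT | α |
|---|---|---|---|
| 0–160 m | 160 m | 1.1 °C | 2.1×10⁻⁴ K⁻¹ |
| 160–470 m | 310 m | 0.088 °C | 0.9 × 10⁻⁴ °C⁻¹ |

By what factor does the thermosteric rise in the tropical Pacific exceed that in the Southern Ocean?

a factor of 5.86

A 0.73 × 65 × 2.8×10⁻⁴ = 0.013286 m
A 840 × 1 × 2.2×10⁻⁴ = 0.18480 m
A Layer 3: 1.5×10⁻⁴ × 400 × 0.55 = 0.03300 m
A total: 0.231086 m
B 2.1×10⁻⁴ × 1.1 × 160 = 0.03696 m
B Layer 2: 0.088 × 0.9×10⁻⁴ × 310 = 0.0024552 m
B total: 0.0394152 m
Ratio: 0.231086 / 0.0394152 ≈ 5.863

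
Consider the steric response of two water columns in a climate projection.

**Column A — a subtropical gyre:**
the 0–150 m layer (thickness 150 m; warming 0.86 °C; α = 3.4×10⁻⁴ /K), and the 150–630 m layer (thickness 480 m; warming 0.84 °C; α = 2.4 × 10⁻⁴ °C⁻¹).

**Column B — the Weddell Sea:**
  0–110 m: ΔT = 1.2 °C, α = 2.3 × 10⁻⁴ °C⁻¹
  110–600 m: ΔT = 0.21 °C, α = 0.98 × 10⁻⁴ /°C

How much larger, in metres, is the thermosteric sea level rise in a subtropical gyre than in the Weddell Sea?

A 0–150 m: 3.4×10⁻⁴ × 0.86 × 150 = 0.04386 m
A 480 × 2.4×10⁻⁴ × 0.84 = 0.096768 m
A total: 0.140628 m
B Layer 1: 1.2 × 2.3×10⁻⁴ × 110 = 0.03036 m
B 110–600 m: 0.98×10⁻⁴ × 490 × 0.21 = 0.0100842 m
B total: 0.0404442 m
Difference: 0.140628 − 0.0404442 = 0.1001838 m

Δh_A − Δh_B ≈ 0.100 m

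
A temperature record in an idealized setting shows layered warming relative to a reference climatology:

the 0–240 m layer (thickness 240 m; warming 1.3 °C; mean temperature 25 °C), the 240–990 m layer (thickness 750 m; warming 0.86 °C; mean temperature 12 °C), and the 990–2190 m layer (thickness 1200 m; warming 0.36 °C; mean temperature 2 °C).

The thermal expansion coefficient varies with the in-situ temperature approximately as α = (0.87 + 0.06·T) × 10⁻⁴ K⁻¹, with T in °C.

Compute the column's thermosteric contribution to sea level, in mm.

about 220 mm

Layer 1: α = (0.87 + 0.06×25)×10⁻⁴ = 2.37×10⁻⁴ K⁻¹
Layer 2: α = (0.87 + 0.06×12)×10⁻⁴ = 1.59×10⁻⁴ K⁻¹
Layer 3: α = (0.87 + 0.06×2)×10⁻⁴ = 0.99×10⁻⁴ K⁻¹
0–240 m: 1.3 × 240 × 2.37×10⁻⁴ = 0.073944 m
240–990 m: 1.59×10⁻⁴ × 750 × 0.86 = 0.102555 m
990–2190 m: 0.36 × 1200 × 0.99×10⁻⁴ = 0.042768 m
Δh = 0.073944 + 0.102555 + 0.042768 = 0.219267 m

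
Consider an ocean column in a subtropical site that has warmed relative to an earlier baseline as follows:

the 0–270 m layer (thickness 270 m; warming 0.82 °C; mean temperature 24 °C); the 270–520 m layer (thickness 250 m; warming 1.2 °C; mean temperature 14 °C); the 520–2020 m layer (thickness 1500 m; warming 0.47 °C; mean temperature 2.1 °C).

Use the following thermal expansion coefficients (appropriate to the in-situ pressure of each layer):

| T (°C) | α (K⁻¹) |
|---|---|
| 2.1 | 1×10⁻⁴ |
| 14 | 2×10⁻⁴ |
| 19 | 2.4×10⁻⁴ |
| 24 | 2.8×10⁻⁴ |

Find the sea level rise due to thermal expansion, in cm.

Δh ≈ 19.2 cm

Layer 1 at 24 °C → α = 2.8×10⁻⁴ K⁻¹
Layer 2 at 14 °C → α = 2×10⁻⁴ K⁻¹
Layer 3 at 2.1 °C → α = 1×10⁻⁴ K⁻¹
0–270 m: 2.8×10⁻⁴ × 0.82 × 270 = 0.061992 m
Layer 2: 250 × 1.2 × 2×10⁻⁴ = 0.06000 m
520–2020 m: 1500 × 0.47 × 1×10⁻⁴ = 0.07050 m
Δh = 0.061992 + 0.06000 + 0.07050 = 0.192492 m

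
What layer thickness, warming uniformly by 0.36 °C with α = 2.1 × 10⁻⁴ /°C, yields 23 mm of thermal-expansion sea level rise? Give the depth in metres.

H = Δh/(αΔT) = 0.023 / (2.1×10⁻⁴ × 0.36) ≈ 304.2 m

H ≈ 300 m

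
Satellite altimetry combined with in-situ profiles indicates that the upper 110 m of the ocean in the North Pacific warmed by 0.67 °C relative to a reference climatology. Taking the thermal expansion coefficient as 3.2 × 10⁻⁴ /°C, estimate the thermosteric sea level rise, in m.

0.024 m

Δh = αΔT·H = 3.2×10⁻⁴ × 0.67 × 110 = 0.023584 m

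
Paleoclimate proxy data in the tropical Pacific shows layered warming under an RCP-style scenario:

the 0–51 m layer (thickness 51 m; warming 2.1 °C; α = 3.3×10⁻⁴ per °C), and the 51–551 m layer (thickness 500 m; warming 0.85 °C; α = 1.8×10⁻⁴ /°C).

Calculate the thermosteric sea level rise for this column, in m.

Layer 1: 2.1 × 51 × 3.3×10⁻⁴ = 0.035343 m
0.85 × 1.8×10⁻⁴ × 500 = 0.07650 m
Δh = 0.035343 + 0.07650 = 0.111843 m

0.112 m of thermosteric rise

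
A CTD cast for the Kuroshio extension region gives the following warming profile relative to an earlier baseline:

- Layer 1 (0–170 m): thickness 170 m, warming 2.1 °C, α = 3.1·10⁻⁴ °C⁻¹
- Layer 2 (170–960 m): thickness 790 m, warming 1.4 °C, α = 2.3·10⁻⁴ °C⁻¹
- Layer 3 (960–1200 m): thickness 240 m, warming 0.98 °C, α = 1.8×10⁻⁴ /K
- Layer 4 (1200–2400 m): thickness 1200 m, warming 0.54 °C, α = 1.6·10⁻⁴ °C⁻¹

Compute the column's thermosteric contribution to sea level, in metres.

0.511 m of thermosteric rise

2.1 × 170 × 3.1×10⁻⁴ = 0.11067 m
Layer 2: 1.4 × 790 × 2.3×10⁻⁴ = 0.25438 m
960–1200 m: 0.98 × 240 × 1.8×10⁻⁴ = 0.042336 m
Layer 4: 0.54 × 1.6×10⁻⁴ × 1200 = 0.10368 m
Δh = 0.11067 + 0.25438 + 0.042336 + 0.10368 = 0.511066 m ≈ 0.511 m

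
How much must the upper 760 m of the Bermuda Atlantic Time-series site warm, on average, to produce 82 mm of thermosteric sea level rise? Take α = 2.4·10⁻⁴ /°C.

about 0.45 K

ΔT = Δh/(αH) = 0.082 / (2.4×10⁻⁴ × 760) ≈ 0.4496 K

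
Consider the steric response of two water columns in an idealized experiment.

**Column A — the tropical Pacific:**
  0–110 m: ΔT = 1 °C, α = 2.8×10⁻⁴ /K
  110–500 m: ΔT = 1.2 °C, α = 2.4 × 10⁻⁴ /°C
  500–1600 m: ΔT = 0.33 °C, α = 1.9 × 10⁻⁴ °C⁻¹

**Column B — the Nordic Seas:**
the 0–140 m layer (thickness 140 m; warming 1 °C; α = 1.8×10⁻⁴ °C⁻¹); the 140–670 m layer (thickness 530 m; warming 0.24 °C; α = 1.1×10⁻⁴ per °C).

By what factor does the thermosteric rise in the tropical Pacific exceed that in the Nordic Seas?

A 2.8×10⁻⁴ × 110 × 1 = 0.03080 m
A 110–500 m: 390 × 1.2 × 2.4×10⁻⁴ = 0.11232 m
A 0.33 × 1.9×10⁻⁴ × 1100 = 0.06897 m
A total: 0.21209 m
B 1.8×10⁻⁴ × 1 × 140 = 0.02520 m
B 530 × 1.1×10⁻⁴ × 0.24 = 0.013992 m
B total: 0.039192 m
Ratio: 0.21209 / 0.039192 ≈ 5.412

a factor of 5.4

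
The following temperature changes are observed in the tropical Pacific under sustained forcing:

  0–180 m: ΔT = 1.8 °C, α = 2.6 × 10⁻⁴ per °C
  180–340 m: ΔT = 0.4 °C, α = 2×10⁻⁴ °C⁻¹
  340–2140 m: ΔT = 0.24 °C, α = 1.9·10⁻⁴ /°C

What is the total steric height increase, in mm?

about 179 mm

0–180 m: 1.8 × 2.6×10⁻⁴ × 180 = 0.08424 m
2×10⁻⁴ × 0.4 × 160 = 0.01280 m
Layer 3: 1.9×10⁻⁴ × 1800 × 0.24 = 0.08208 m
Δh = 0.08424 + 0.01280 + 0.08208 = 0.17912 m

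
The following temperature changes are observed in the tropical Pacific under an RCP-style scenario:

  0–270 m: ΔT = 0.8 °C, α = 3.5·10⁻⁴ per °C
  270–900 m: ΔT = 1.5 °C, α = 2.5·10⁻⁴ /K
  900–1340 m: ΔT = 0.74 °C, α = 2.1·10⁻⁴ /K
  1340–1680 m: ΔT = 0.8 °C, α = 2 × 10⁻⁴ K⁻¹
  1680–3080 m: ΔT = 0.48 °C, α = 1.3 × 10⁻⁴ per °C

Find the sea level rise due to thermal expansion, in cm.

0–270 m: 3.5×10⁻⁴ × 0.8 × 270 = 0.07560 m
1.5 × 2.5×10⁻⁴ × 630 = 0.23625 m
Layer 3: 440 × 2.1×10⁻⁴ × 0.74 = 0.068376 m
Layer 4: 340 × 0.8 × 2×10⁻⁴ = 0.05440 m
Layer 5: 1400 × 1.3×10⁻⁴ × 0.48 = 0.08736 m
Δh = 0.07560 + 0.23625 + 0.068376 + 0.05440 + 0.08736 = 0.521986 m ≈ 52.2 cm

about 52.2 cm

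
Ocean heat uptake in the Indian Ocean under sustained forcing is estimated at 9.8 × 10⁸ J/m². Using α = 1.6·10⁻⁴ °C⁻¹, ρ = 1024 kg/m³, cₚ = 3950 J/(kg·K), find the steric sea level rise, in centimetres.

Δh = αQ/(ρcₚ) = 1.6×10⁻⁴ × 9.8×10⁸ / (1024 × 3950) ≈ 0.038766 m

Δh = 3.88 cm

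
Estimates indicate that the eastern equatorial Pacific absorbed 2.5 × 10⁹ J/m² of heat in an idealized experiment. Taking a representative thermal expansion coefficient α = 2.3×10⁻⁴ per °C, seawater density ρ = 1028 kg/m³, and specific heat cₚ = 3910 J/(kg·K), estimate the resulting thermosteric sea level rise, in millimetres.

140 mm of thermosteric rise

Δh = αQ/(ρcₚ) = 2.3×10⁻⁴ × 2.5×10⁹ / (1028 × 3910) ≈ 0.14305 m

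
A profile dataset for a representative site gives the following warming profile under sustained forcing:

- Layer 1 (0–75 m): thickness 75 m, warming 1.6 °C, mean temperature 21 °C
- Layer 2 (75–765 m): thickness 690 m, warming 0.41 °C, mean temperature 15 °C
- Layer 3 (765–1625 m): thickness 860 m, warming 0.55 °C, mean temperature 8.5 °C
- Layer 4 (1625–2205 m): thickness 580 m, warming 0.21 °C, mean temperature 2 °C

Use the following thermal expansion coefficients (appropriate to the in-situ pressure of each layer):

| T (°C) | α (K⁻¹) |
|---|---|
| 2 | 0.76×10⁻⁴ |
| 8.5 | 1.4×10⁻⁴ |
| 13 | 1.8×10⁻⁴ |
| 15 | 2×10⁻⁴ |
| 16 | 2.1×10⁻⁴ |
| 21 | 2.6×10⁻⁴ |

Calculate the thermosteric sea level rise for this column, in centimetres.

16 cm of thermosteric rise

Layer 1 at 21 °C → α = 2.6×10⁻⁴ K⁻¹
Layer 2 at 15 °C → α = 2×10⁻⁴ K⁻¹
Layer 3 at 8.5 °C → α = 1.4×10⁻⁴ K⁻¹
Layer 4 at 2 °C → α = 0.76×10⁻⁴ K⁻¹
Layer 1: 2.6×10⁻⁴ × 75 × 1.6 = 0.03120 m
2×10⁻⁴ × 0.41 × 690 = 0.05658 m
765–1625 m: 1.4×10⁻⁴ × 860 × 0.55 = 0.06622 m
1625–2205 m: 0.76×10⁻⁴ × 580 × 0.21 = 0.0092568 m
Δh = 0.03120 + 0.05658 + 0.06622 + 0.0092568 = 0.1632568 m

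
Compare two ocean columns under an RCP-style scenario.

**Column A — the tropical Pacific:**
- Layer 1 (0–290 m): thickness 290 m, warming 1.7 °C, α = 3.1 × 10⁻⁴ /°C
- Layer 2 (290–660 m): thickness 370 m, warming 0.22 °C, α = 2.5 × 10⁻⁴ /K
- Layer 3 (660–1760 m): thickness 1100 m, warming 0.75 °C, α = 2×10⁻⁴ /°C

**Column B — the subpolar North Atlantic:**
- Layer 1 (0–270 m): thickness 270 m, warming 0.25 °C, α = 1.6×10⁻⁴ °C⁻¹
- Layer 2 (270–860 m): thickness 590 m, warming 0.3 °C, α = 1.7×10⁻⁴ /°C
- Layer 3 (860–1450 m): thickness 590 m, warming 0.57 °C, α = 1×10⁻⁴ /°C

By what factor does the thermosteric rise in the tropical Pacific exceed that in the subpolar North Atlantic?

a factor of 4.5

A 0–290 m: 1.7 × 290 × 3.1×10⁻⁴ = 0.15283 m
A 290–660 m: 370 × 0.22 × 2.5×10⁻⁴ = 0.02035 m
A 0.75 × 1100 × 2×10⁻⁴ = 0.16500 m
A total: 0.33818 m
B 1.6×10⁻⁴ × 0.25 × 270 = 0.01080 m
B 0.3 × 1.7×10⁻⁴ × 590 = 0.03009 m
B 590 × 0.57 × 1×10⁻⁴ = 0.03363 m
B total: 0.07452 m
Ratio: 0.33818 / 0.07452 ≈ 4.538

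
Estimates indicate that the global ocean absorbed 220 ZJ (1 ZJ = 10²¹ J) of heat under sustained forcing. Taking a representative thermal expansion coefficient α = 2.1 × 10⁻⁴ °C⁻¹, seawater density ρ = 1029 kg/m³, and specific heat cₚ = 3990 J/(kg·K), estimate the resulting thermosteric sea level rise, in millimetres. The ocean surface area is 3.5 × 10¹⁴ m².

Per unit area: Q = 220×10²¹ / (3.5×10¹⁴) ≈ 6.286×10⁸ J/m²
Δh = αQ/(ρcₚ) = 2.1×10⁻⁴ × 6.286×10⁸ / (1029 × 3990) ≈ 0.032152 m

Δh ≈ 32.2 mm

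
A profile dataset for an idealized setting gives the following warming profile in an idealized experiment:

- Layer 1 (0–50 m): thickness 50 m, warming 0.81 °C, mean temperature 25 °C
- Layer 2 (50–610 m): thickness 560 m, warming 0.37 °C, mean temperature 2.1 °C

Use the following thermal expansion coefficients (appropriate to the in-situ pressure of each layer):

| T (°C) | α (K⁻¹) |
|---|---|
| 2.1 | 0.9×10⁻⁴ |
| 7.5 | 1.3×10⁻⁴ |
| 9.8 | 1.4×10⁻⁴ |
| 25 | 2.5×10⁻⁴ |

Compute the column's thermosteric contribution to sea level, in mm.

Δh = 28.8 mm

Layer 1 at 25 °C → α = 2.5×10⁻⁴ K⁻¹
Layer 2 at 2.1 °C → α = 0.9×10⁻⁴ K⁻¹
2.5×10⁻⁴ × 0.81 × 50 = 0.010125 m
Layer 2: 560 × 0.9×10⁻⁴ × 0.37 = 0.018648 m
Δh = 0.010125 + 0.018648 = 0.028773 m ≈ 28.8 mm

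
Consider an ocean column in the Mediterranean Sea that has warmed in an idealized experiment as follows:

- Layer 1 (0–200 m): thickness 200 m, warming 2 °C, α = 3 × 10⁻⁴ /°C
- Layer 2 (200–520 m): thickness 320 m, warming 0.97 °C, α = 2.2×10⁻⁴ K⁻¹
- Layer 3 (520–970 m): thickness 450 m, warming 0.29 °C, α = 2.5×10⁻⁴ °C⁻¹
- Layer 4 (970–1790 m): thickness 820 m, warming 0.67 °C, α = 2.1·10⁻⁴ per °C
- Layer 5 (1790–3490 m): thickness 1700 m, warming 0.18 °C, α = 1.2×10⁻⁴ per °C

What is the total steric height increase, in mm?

2 × 200 × 3×10⁻⁴ = 0.12000 m
320 × 2.2×10⁻⁴ × 0.97 = 0.068288 m
520–970 m: 2.5×10⁻⁴ × 450 × 0.29 = 0.032625 m
Layer 4: 820 × 0.67 × 2.1×10⁻⁴ = 0.115374 m
1790–3490 m: 1.2×10⁻⁴ × 0.18 × 1700 = 0.03672 m
Δh = 0.12000 + 0.068288 + 0.032625 + 0.115374 + 0.03672 = 0.373007 m

373 mm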